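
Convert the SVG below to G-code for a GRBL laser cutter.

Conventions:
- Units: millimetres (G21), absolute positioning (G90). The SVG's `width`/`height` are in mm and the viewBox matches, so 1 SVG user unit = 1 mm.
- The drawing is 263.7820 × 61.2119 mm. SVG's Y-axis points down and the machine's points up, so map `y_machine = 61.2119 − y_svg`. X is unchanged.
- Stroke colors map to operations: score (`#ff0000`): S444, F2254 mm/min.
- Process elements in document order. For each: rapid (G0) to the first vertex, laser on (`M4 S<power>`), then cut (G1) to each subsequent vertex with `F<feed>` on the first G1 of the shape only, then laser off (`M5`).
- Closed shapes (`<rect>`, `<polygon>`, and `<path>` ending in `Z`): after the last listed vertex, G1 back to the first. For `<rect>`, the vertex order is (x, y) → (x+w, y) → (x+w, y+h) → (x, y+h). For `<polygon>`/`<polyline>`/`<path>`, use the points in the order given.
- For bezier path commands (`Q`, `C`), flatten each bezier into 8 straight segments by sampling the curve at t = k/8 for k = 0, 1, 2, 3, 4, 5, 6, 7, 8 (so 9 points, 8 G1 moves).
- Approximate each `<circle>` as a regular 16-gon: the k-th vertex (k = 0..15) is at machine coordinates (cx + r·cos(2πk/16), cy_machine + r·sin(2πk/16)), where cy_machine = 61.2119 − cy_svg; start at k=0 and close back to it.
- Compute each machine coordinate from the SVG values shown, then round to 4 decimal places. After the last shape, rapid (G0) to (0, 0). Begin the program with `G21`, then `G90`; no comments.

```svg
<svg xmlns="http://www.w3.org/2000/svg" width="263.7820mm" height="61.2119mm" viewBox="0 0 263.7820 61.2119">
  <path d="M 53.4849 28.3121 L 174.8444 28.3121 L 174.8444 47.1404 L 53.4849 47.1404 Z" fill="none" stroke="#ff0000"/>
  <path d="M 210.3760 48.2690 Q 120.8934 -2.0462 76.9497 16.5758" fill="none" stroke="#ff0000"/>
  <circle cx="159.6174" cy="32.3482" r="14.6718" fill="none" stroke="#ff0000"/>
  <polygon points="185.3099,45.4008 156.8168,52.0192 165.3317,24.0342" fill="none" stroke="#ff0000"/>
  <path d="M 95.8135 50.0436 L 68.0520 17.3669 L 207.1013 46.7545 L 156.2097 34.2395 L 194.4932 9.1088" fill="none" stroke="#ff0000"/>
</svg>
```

viewBox `0 0 263.7820 61.2119` with mm width/height → 1 unit = 1 mm. Flip: y_m = 61.2119 − y_svg.

**Shape 1** — `<path>` rectangle, stroke `#ff0000` → score (S444, F2254). Machine vertices: (53.4849,32.8998) → (174.8444,32.8998) → (174.8444,14.0715) → (53.4849,14.0715) → (53.4849,32.8998). Closed: final G1 returns to the first vertex.

**Shape 2** — `<path>` quadratic bezier, stroke `#ff0000` → score (S444, F2254). Control points (SVG): P0=(210.3760,48.2690), P1=(120.8934,-2.0462), P2=(76.9497,16.5758); sampled at t=k/8. Machine vertices: (210.3760,12.9429) → (188.7169,24.4446) → (168.4809,33.7919) → (149.6680,40.9850) → (132.2781,46.0238) → (116.3114,48.9083) → (101.7677,49.6385) → (88.6472,48.2145) → (76.9497,44.6361). Open path.

**Shape 3** — `<circle>` circle, stroke `#ff0000` → score (S444, F2254). Machine vertices: (174.2892,28.8637) → (173.1724,34.4784) → (169.9919,39.2382) → (165.2321,42.4187) → (159.6174,43.5355) → (154.0027,42.4187) → (149.2429,39.2382) → (146.0624,34.4784) → (144.9456,28.8637) → (146.0624,23.2490) → (149.2429,18.4892) → (154.0027,15.3087) → (159.6174,14.1919) → (165.2321,15.3087) → (169.9919,18.4892) → (173.1724,23.2490) → (174.2892,28.8637). Closed: final G1 returns to the first vertex.

**Shape 4** — `<polygon>` regular polygon, stroke `#ff0000` → score (S444, F2254). Machine vertices: (185.3099,15.8111) → (156.8168,9.1927) → (165.3317,37.1777) → (185.3099,15.8111). Closed: final G1 returns to the first vertex.

**Shape 5** — `<path>` open polyline, stroke `#ff0000` → score (S444, F2254). Machine vertices: (95.8135,11.1683) → (68.0520,43.8450) → (207.1013,14.4574) → (156.2097,26.9724) → (194.4932,52.1031). Open path.

G21
G90
G0 X53.4849 Y32.8998
M4 S444
G1 X174.8444 Y32.8998 F2254
G1 X174.8444 Y14.0715
G1 X53.4849 Y14.0715
G1 X53.4849 Y32.8998
M5
G0 X210.3760 Y12.9429
M4 S444
G1 X188.7169 Y24.4446 F2254
G1 X168.4809 Y33.7919
G1 X149.6680 Y40.9850
G1 X132.2781 Y46.0238
G1 X116.3114 Y48.9083
G1 X101.7677 Y49.6385
G1 X88.6472 Y48.2145
G1 X76.9497 Y44.6361
M5
G0 X174.2892 Y28.8637
M4 S444
G1 X173.1724 Y34.4784 F2254
G1 X169.9919 Y39.2382
G1 X165.2321 Y42.4187
G1 X159.6174 Y43.5355
G1 X154.0027 Y42.4187
G1 X149.2429 Y39.2382
G1 X146.0624 Y34.4784
G1 X144.9456 Y28.8637
G1 X146.0624 Y23.2490
G1 X149.2429 Y18.4892
G1 X154.0027 Y15.3087
G1 X159.6174 Y14.1919
G1 X165.2321 Y15.3087
G1 X169.9919 Y18.4892
G1 X173.1724 Y23.2490
G1 X174.2892 Y28.8637
M5
G0 X185.3099 Y15.8111
M4 S444
G1 X156.8168 Y9.1927 F2254
G1 X165.3317 Y37.1777
G1 X185.3099 Y15.8111
M5
G0 X95.8135 Y11.1683
M4 S444
G1 X68.0520 Y43.8450 F2254
G1 X207.1013 Y14.4574
G1 X156.2097 Y26.9724
G1 X194.4932 Y52.1031
M5
G0 X0.0000 Y0.0000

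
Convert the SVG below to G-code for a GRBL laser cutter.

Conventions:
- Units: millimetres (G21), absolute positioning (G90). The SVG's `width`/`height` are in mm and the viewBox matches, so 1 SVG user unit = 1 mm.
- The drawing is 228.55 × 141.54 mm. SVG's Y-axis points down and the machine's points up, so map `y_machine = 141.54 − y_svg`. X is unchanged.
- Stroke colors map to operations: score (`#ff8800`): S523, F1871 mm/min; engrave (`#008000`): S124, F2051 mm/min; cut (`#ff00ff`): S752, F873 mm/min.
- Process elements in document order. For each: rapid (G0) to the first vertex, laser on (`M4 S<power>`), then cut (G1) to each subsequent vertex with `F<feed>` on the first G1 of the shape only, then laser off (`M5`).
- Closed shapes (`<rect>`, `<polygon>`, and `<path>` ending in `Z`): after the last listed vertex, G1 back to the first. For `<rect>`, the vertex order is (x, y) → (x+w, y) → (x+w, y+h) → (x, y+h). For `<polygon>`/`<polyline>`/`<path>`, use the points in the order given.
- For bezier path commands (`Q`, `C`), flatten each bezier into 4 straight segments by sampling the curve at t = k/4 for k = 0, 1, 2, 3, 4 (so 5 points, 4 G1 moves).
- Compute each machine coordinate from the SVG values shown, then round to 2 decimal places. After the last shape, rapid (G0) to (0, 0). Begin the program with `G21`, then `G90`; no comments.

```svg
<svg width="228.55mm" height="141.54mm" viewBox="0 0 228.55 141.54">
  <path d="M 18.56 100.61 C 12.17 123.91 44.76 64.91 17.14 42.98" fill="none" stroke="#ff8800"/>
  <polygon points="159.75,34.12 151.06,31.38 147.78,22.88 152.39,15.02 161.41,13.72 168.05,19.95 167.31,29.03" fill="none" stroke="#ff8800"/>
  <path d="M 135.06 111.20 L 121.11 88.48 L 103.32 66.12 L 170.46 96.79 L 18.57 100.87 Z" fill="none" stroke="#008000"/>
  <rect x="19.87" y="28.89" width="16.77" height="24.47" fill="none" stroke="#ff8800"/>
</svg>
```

viewBox `0 0 228.55 141.54` with mm width/height → 1 unit = 1 mm. Flip: y_m = 141.54 − y_svg.

**Shape 1** — `<path>` cubic bezier, stroke `#ff8800` → score (S523, F1871). Control points (SVG): P0=(18.56,100.61), P1=(12.17,123.91), P2=(44.76,64.91), P3=(17.14,42.98); sampled at t=k/4. Machine vertices: (18.56,40.93) → (19.53,37.02) → (25.81,52.78) → (28.12,77.03) → (17.14,98.56). Open path.

**Shape 2** — `<polygon>` regular polygon, stroke `#ff8800` → score (S523, F1871). Machine vertices: (159.75,107.42) → (151.06,110.16) → (147.78,118.66) → (152.39,126.52) → (161.41,127.82) → (168.05,121.59) → (167.31,112.51) → (159.75,107.42). Closed: final G1 returns to the first vertex.

**Shape 3** — `<path>` closed polygon, stroke `#008000` → engrave (S124, F2051). Machine vertices: (135.06,30.34) → (121.11,53.06) → (103.32,75.42) → (170.46,44.75) → (18.57,40.67) → (135.06,30.34). Closed: final G1 returns to the first vertex.

**Shape 4** — `<rect>` rectangle, stroke `#ff8800` → score (S523, F1871). Machine vertices: (19.87,112.65) → (36.64,112.65) → (36.64,88.18) → (19.87,88.18) → (19.87,112.65). Closed: final G1 returns to the first vertex.

G21
G90
G0 X18.56 Y40.93
M4 S523
G1 X19.53 Y37.02 F1871
G1 X25.81 Y52.78
G1 X28.12 Y77.03
G1 X17.14 Y98.56
M5
G0 X159.75 Y107.42
M4 S523
G1 X151.06 Y110.16 F1871
G1 X147.78 Y118.66
G1 X152.39 Y126.52
G1 X161.41 Y127.82
G1 X168.05 Y121.59
G1 X167.31 Y112.51
G1 X159.75 Y107.42
M5
G0 X135.06 Y30.34
M4 S124
G1 X121.11 Y53.06 F2051
G1 X103.32 Y75.42
G1 X170.46 Y44.75
G1 X18.57 Y40.67
G1 X135.06 Y30.34
M5
G0 X19.87 Y112.65
M4 S523
G1 X36.64 Y112.65 F1871
G1 X36.64 Y88.18
G1 X19.87 Y88.18
G1 X19.87 Y112.65
M5
G0 X0.00 Y0.00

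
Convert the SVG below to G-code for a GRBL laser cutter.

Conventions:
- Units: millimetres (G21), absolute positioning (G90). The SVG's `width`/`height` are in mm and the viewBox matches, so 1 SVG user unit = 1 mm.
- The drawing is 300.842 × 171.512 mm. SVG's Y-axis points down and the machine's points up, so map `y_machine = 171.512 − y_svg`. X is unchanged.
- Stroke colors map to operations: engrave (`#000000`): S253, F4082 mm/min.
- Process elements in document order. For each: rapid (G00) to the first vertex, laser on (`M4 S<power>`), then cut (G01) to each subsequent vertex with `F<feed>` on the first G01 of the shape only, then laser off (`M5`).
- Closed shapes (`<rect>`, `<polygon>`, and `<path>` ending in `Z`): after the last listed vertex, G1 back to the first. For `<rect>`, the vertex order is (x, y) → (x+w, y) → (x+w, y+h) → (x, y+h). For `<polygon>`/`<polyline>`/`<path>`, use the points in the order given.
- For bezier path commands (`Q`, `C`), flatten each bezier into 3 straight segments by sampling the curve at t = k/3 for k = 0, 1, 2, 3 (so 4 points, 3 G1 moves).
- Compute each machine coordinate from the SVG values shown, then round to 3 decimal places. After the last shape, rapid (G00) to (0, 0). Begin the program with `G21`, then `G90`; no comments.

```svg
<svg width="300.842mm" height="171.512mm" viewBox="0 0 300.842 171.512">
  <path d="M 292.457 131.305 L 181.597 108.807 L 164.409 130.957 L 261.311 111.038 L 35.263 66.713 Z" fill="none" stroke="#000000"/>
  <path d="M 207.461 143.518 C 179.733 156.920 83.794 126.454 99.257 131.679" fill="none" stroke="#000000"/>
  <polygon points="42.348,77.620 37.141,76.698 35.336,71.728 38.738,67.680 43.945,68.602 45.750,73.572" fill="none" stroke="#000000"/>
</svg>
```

viewBox `0 0 300.842 171.512` with mm width/height → 1 unit = 1 mm. Flip: y_m = 171.512 − y_svg.

**Shape 1** — `<path>` closed polygon, stroke `#000000` → engrave (S253, F4082). Machine vertices: (292.457,40.207) → (181.597,62.705) → (164.409,40.555) → (261.311,60.474) → (35.263,104.799) → (292.457,40.207). Closed: final G1 returns to the first vertex.

**Shape 2** — `<path>` cubic bezier, stroke `#000000` → engrave (S253, F4082). Control points (SVG): P0=(207.461,143.518), P1=(179.733,156.920), P2=(83.794,126.454), P3=(99.257,131.679); sampled at t=k/3. Machine vertices: (207.461,27.994) → (163.648,26.268) → (114.276,36.108) → (99.257,39.833). Open path.

**Shape 3** — `<polygon>` regular polygon, stroke `#000000` → engrave (S253, F4082). Machine vertices: (42.348,93.892) → (37.141,94.814) → (35.336,99.784) → (38.738,103.832) → (43.945,102.910) → (45.750,97.940) → (42.348,93.892). Closed: final G1 returns to the first vertex.

G21
G90
G00 X292.457 Y40.207
M4 S253
G01 X181.597 Y62.705 F4082
G01 X164.409 Y40.555
G01 X261.311 Y60.474
G01 X35.263 Y104.799
G01 X292.457 Y40.207
M5
G00 X207.461 Y27.994
M4 S253
G01 X163.648 Y26.268 F4082
G01 X114.276 Y36.108
G01 X99.257 Y39.833
M5
G00 X42.348 Y93.892
M4 S253
G01 X37.141 Y94.814 F4082
G01 X35.336 Y99.784
G01 X38.738 Y103.832
G01 X43.945 Y102.910
G01 X45.750 Y97.940
G01 X42.348 Y93.892
M5
G00 X0.000 Y0.000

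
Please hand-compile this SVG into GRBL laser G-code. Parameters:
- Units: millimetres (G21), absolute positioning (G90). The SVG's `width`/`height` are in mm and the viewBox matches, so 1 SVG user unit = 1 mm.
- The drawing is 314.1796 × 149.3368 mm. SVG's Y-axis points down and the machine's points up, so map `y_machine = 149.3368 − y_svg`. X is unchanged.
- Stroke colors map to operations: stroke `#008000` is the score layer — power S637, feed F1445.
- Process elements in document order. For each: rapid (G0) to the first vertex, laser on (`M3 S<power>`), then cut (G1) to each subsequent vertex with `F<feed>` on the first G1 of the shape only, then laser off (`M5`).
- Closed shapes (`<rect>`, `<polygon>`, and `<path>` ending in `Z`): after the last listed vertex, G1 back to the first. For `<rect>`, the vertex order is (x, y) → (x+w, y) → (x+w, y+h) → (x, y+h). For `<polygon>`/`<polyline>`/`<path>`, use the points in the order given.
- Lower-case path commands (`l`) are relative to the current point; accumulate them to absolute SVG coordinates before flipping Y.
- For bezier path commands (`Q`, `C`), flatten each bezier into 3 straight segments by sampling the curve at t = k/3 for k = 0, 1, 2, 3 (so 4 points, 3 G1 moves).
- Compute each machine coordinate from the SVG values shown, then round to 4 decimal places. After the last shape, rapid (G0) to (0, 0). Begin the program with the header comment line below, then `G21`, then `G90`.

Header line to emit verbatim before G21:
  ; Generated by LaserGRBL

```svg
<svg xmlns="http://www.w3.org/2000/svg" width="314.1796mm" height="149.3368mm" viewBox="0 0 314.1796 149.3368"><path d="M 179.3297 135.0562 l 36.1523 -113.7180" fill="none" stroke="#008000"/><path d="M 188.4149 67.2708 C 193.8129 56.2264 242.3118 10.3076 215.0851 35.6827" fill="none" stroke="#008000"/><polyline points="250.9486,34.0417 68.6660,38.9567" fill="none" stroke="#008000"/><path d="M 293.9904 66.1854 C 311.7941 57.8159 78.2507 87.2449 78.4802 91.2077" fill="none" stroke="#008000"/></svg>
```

; Generated by LaserGRBL
G21
G90
G0 X179.3297 Y14.2806
M3 S637
G1 X215.4820 Y127.9986 F1445
M5
G0 X188.4149 Y82.0660
M3 S637
G1 X203.7789 Y100.8030 F1445
G1 X221.4709 Y119.1967
G1 X215.0851 Y113.6541
M5
G0 X250.9486 Y115.2951
M3 S637
G1 X68.6660 Y110.3801 F1445
M5
G0 X293.9904 Y83.1514
M3 S637
G1 X245.9791 Y81.2645 F1445
G1 X138.2076 Y68.2375
G1 X78.4802 Y58.1291
M5
G0 X0.0000 Y0.0000

1 u = 1 mm; y_m = 149.3368 − y.

[1] `<path>` line segment, #008000→score S637 F1445: (179.3297,14.2806) → (215.4820,127.9986)

[2] `<path>` cubic bezier, #008000→score S637 F1445: (188.4149,82.0660) → (203.7789,100.8030) → (221.4709,119.1967) → (215.0851,113.6541)

[3] `<polyline>` line segment, #008000→score S637 F1445: (250.9486,115.2951) → (68.6660,110.3801)

[4] `<path>` cubic bezier, #008000→score S637 F1445: (293.9904,83.1514) → (245.9791,81.2645) → (138.2076,68.2375) → (78.4802,58.1291)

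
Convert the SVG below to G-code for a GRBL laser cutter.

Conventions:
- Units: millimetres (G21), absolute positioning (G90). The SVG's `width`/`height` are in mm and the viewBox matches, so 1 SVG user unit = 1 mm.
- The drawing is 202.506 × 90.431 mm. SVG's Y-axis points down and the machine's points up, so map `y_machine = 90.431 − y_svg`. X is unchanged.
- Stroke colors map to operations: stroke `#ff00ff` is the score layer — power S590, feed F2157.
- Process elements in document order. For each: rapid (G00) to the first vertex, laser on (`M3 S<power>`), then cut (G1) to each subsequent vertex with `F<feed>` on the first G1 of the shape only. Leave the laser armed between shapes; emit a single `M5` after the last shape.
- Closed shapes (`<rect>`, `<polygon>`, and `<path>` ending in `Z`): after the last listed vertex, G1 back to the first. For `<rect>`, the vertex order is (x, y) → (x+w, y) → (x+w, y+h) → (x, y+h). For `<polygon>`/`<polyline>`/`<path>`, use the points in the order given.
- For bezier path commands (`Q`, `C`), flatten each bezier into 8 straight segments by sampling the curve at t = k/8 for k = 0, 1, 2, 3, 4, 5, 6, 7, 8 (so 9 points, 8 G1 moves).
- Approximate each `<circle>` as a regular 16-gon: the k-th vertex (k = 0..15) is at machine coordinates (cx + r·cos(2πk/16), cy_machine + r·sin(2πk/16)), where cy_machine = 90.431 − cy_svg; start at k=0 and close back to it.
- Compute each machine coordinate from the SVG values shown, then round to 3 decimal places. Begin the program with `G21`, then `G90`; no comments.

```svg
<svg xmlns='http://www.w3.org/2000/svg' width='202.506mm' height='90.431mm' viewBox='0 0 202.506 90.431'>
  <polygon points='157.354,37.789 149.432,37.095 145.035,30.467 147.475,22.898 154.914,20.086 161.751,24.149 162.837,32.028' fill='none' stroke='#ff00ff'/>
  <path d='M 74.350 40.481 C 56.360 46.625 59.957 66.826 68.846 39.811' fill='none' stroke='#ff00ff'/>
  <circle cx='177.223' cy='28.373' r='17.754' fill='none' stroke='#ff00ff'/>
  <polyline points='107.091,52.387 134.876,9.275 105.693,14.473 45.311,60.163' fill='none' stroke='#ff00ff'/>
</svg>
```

Since the viewBox matches the mm dimensions, user units are millimetres directly. The only transform is the Y-flip y_m = 90.431 − y_svg.

Shape 1 is a regular polygon drawn with `<polygon>`. Its stroke #ff00ff means score at S590, F2157. After flipping Y the toolpath is (157.354,52.642) → (149.432,53.336) → (145.035,59.964) → (147.475,67.533) → (154.914,70.345) → (161.751,66.282) → (162.837,58.403) → (157.354,52.642), returning to the start.

Shape 2 is a cubic bezier drawn with `<path>`. Its stroke #ff00ff means score at S590, F2157. After flipping Y the toolpath is (74.350,49.950) → (68.584,47.107) → (64.650,43.664) → (62.359,40.339) → (61.518,37.850) → (61.938,36.916) → (63.426,38.254) → (65.793,42.583) → (68.846,50.620).

Shape 3 is a circle drawn with `<circle>`. Its stroke #ff00ff means score at S590, F2157. After flipping Y the toolpath is (194.977,62.058) → (193.626,68.852) → (189.777,74.612) → (184.017,78.461) → (177.223,79.812) → (170.429,78.461) → (164.669,74.612) → (160.820,68.852) → (159.469,62.058) → (160.820,55.264) → (164.669,49.504) → (170.429,45.655) → (177.223,44.304) → (184.017,45.655) → (189.777,49.504) → (193.626,55.264) → (194.977,62.058), returning to the start.

Shape 4 is a open polyline drawn with `<polyline>`. Its stroke #ff00ff means score at S590, F2157. After flipping Y the toolpath is (107.091,38.044) → (134.876,81.156) → (105.693,75.958) → (45.311,30.268).

G21
G90
G00 X157.354 Y52.642
M3 S590
G1 X149.432 Y53.336 F2157
G1 X145.035 Y59.964
G1 X147.475 Y67.533
G1 X154.914 Y70.345
G1 X161.751 Y66.282
G1 X162.837 Y58.403
G1 X157.354 Y52.642
G00 X74.350 Y49.950
M3 S590
G1 X68.584 Y47.107 F2157
G1 X64.650 Y43.664
G1 X62.359 Y40.339
G1 X61.518 Y37.850
G1 X61.938 Y36.916
G1 X63.426 Y38.254
G1 X65.793 Y42.583
G1 X68.846 Y50.620
G00 X194.977 Y62.058
M3 S590
G1 X193.626 Y68.852 F2157
G1 X189.777 Y74.612
G1 X184.017 Y78.461
G1 X177.223 Y79.812
G1 X170.429 Y78.461
G1 X164.669 Y74.612
G1 X160.820 Y68.852
G1 X159.469 Y62.058
G1 X160.820 Y55.264
G1 X164.669 Y49.504
G1 X170.429 Y45.655
G1 X177.223 Y44.304
G1 X184.017 Y45.655
G1 X189.777 Y49.504
G1 X193.626 Y55.264
G1 X194.977 Y62.058
G00 X107.091 Y38.044
M3 S590
G1 X134.876 Y81.156 F2157
G1 X105.693 Y75.958
G1 X45.311 Y30.268
M5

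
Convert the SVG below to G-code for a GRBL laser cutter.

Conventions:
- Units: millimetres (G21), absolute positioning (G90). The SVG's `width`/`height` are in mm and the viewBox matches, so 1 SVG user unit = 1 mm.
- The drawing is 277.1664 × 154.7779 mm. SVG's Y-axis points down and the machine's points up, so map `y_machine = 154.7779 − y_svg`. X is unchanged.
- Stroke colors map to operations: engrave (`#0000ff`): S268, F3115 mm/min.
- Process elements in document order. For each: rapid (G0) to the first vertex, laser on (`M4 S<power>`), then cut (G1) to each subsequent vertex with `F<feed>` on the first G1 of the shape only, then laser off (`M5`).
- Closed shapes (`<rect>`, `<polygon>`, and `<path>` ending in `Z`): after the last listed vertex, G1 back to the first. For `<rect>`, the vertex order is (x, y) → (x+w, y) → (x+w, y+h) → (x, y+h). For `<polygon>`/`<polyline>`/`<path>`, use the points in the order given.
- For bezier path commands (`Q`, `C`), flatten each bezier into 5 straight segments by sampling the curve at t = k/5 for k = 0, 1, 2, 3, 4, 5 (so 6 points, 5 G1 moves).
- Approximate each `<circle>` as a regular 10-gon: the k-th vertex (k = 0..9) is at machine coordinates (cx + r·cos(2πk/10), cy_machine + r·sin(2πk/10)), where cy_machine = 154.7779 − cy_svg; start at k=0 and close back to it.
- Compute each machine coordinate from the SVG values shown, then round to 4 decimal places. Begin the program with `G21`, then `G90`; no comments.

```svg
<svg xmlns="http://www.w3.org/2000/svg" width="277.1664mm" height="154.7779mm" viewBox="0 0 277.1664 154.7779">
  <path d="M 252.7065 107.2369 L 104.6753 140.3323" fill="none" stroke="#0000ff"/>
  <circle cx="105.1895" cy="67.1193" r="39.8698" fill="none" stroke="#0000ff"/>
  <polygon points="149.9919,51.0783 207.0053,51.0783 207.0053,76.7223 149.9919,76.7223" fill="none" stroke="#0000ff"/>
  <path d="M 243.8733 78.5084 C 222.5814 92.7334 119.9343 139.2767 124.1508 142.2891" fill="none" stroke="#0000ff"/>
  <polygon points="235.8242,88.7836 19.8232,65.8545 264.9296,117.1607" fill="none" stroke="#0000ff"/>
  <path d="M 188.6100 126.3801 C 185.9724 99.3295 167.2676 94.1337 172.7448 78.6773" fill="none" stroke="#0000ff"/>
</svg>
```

G21
G90
G0 X252.7065 Y47.5410
M4 S268
G1 X104.6753 Y14.4456 F3115
M5
G0 X145.0593 Y87.6586
M4 S268
G1 X137.4448 Y111.0935 F3115
G1 X117.5099 Y125.5770
G1 X92.8691 Y125.5770
G1 X72.9342 Y111.0935
G1 X65.3197 Y87.6586
G1 X72.9342 Y64.2237
G1 X92.8691 Y49.7402
G1 X117.5099 Y49.7402
G1 X137.4448 Y64.2237
G1 X145.0593 Y87.6586
M5
G0 X149.9919 Y103.6996
M4 S268
G1 X207.0053 Y103.6996 F3115
G1 X207.0053 Y78.0556
G1 X149.9919 Y78.0556
G1 X149.9919 Y103.6996
M5
G0 X243.8733 Y76.2695
M4 S268
G1 X222.8413 Y64.4631 F3115
G1 X191.3185 Y48.5411
G1 X158.3395 Y32.1442
G1 X132.9388 Y18.9132
G1 X124.1508 Y12.4888
M5
G0 X235.8242 Y65.9943
M4 S268
G1 X19.8232 Y88.9234 F3115
G1 X264.9296 Y37.6172
G1 X235.8242 Y65.9943
M5
G0 X188.6100 Y28.3978
M4 S268
G1 X185.4214 Y42.2625 F3115
G1 X180.3086 Y52.4236
G1 X175.2036 Y60.4226
G1 X172.0383 Y67.8011
G1 X172.7448 Y76.1006
M5

viewBox `0 0 277.1664 154.7779` with mm width/height → 1 unit = 1 mm. Flip: y_m = 154.7779 − y_svg.

**Shape 1** — `<path>` line segment, stroke `#0000ff` → engrave (S268, F3115). Machine vertices: (252.7065,47.5410) → (104.6753,14.4456). Open path.

**Shape 2** — `<circle>` circle, stroke `#0000ff` → engrave (S268, F3115). Machine vertices: (145.0593,87.6586) → (137.4448,111.0935) → (117.5099,125.5770) → (92.8691,125.5770) → (72.9342,111.0935) → (65.3197,87.6586) → (72.9342,64.2237) → (92.8691,49.7402) → (117.5099,49.7402) → (137.4448,64.2237) → (145.0593,87.6586). Closed: final G1 returns to the first vertex.

**Shape 3** — `<polygon>` rectangle, stroke `#0000ff` → engrave (S268, F3115). Machine vertices: (149.9919,103.6996) → (207.0053,103.6996) → (207.0053,78.0556) → (149.9919,78.0556) → (149.9919,103.6996). Closed: final G1 returns to the first vertex.

**Shape 4** — `<path>` cubic bezier, stroke `#0000ff` → engrave (S268, F3115). Control points (SVG): P0=(243.8733,78.5084), P1=(222.5814,92.7334), P2=(119.9343,139.2767), P3=(124.1508,142.2891); sampled at t=k/5. Machine vertices: (243.8733,76.2695) → (222.8413,64.4631) → (191.3185,48.5411) → (158.3395,32.1442) → (132.9388,18.9132) → (124.1508,12.4888). Open path.

**Shape 5** — `<polygon>` closed polygon, stroke `#0000ff` → engrave (S268, F3115). Machine vertices: (235.8242,65.9943) → (19.8232,88.9234) → (264.9296,37.6172) → (235.8242,65.9943). Closed: final G1 returns to the first vertex.

**Shape 6** — `<path>` cubic bezier, stroke `#0000ff` → engrave (S268, F3115). Control points (SVG): P0=(188.6100,126.3801), P1=(185.9724,99.3295), P2=(167.2676,94.1337), P3=(172.7448,78.6773); sampled at t=k/5. Machine vertices: (188.6100,28.3978) → (185.4214,42.2625) → (180.3086,52.4236) → (175.2036,60.4226) → (172.0383,67.8011) → (172.7448,76.1006). Open path.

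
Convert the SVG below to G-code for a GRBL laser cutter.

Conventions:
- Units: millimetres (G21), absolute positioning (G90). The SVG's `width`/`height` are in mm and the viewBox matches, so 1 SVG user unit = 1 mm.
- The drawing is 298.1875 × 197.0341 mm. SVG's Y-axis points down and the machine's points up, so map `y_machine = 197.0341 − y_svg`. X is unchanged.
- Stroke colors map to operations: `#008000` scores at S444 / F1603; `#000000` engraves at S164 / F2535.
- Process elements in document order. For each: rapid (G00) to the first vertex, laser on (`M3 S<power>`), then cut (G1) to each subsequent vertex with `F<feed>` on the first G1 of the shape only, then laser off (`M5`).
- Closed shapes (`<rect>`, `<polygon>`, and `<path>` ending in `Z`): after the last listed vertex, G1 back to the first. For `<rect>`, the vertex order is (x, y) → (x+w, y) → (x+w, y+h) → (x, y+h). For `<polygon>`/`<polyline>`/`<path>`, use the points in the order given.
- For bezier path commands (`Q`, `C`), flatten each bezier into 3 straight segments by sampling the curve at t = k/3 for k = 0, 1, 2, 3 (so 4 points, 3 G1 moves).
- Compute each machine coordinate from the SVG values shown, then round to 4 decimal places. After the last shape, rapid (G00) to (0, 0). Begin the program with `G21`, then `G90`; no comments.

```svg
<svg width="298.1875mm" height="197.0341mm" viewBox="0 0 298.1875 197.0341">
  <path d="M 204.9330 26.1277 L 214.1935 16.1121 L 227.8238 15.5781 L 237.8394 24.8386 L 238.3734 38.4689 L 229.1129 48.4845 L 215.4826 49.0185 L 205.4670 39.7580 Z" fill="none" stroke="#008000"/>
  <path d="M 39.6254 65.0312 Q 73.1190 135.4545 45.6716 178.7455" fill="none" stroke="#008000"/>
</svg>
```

Since the viewBox matches the mm dimensions, user units are millimetres directly. The only transform is the Y-flip y_m = 197.0341 − y_svg.

Shape 1 is a regular polygon drawn with `<path>`. Its stroke #008000 means score at S444, F1603. After flipping Y the toolpath is (204.9330,170.9064) → (214.1935,180.9220) → (227.8238,181.4560) → (237.8394,172.1955) → (238.3734,158.5652) → (229.1129,148.5496) → (215.4826,148.0156) → (205.4670,157.2761) → (204.9330,170.9064), returning to the start.

Shape 2 is a quadratic bezier drawn with `<path>`. Its stroke #008000 means score at S444, F1603. After flipping Y the toolpath is (39.6254,132.0029) → (55.1832,88.0687) → (57.1986,50.1640) → (45.6716,18.2886).

G21
G90
G00 X204.9330 Y170.9064
M3 S444
G1 X214.1935 Y180.9220 F1603
G1 X227.8238 Y181.4560
G1 X237.8394 Y172.1955
G1 X238.3734 Y158.5652
G1 X229.1129 Y148.5496
G1 X215.4826 Y148.0156
G1 X205.4670 Y157.2761
G1 X204.9330 Y170.9064
M5
G00 X39.6254 Y132.0029
M3 S444
G1 X55.1832 Y88.0687 F1603
G1 X57.1986 Y50.1640
G1 X45.6716 Y18.2886
M5
G00 X0.0000 Y0.0000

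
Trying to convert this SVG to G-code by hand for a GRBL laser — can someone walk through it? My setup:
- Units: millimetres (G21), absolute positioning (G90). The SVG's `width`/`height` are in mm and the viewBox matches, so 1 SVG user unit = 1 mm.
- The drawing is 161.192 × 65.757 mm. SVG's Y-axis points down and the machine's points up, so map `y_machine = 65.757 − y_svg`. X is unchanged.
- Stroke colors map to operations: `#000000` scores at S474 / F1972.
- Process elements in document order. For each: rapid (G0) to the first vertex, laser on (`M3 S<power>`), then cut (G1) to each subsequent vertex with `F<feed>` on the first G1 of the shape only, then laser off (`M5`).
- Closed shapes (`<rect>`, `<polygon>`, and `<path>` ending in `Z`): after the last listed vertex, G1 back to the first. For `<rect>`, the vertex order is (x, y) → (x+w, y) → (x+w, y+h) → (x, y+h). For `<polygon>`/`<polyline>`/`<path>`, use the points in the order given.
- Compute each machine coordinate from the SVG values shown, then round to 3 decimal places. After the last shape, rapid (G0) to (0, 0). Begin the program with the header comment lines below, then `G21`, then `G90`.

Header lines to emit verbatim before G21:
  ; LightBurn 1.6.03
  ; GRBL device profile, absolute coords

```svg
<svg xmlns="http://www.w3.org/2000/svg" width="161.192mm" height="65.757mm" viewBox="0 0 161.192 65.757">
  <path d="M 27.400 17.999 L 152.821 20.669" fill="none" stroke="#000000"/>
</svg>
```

viewBox `0 0 161.192 65.757` with mm width/height → 1 unit = 1 mm. Flip: y_m = 65.757 − y_svg.

**Shape 1** — `<path>` line segment, stroke `#000000` → score (S474, F1972). Machine vertices: (27.400,47.758) → (152.821,45.088). Open path.

; LightBurn 1.6.03
; GRBL device profile, absolute coords
G21
G90
G0 X27.400 Y47.758
M3 S474
G1 X152.821 Y45.088 F1972
M5
G0 X0.000 Y0.000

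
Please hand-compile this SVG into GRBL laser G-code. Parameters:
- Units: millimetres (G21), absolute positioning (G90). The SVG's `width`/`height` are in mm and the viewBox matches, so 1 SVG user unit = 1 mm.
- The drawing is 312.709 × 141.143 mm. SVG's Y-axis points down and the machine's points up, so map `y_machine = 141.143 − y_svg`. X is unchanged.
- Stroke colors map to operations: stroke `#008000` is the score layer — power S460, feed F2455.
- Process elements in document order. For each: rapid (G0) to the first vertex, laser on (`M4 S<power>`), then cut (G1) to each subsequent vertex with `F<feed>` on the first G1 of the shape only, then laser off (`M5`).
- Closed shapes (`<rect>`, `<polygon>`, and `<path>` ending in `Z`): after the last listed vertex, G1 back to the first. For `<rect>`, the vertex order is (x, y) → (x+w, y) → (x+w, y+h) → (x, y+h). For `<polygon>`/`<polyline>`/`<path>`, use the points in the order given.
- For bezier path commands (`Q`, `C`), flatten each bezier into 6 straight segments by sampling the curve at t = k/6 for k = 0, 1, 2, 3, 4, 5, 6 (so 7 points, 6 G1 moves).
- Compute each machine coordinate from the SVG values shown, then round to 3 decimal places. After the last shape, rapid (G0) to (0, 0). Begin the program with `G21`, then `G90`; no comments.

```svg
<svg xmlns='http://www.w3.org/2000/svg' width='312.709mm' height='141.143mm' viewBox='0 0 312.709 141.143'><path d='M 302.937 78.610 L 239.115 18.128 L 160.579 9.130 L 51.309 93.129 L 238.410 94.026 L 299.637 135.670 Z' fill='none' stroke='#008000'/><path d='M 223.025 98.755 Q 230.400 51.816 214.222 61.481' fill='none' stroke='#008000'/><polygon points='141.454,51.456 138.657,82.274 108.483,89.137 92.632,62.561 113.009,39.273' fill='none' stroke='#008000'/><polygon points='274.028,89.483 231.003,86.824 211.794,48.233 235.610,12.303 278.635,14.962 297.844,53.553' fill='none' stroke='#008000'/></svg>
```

G21
G90
G0 X302.937 Y62.533
M4 S460
G1 X239.115 Y123.015 F2455
G1 X160.579 Y132.013
G1 X51.309 Y48.014
G1 X238.410 Y47.117
G1 X299.637 Y5.473
G1 X302.937 Y62.533
M5
G0 X223.025 Y42.388
M4 S460
G1 X224.829 Y56.462 F2455
G1 X225.325 Y67.391
G1 X224.512 Y75.176
G1 X222.390 Y79.816
G1 X218.960 Y81.311
G1 X214.222 Y79.662
M5
G0 X141.454 Y89.687
M4 S460
G1 X138.657 Y58.869 F2455
G1 X108.483 Y52.006
G1 X92.632 Y78.582
G1 X113.009 Y101.870
G1 X141.454 Y89.687
M5
G0 X274.028 Y51.660
M4 S460
G1 X231.003 Y54.319 F2455
G1 X211.794 Y92.910
G1 X235.610 Y128.840
G1 X278.635 Y126.181
G1 X297.844 Y87.590
G1 X274.028 Y51.660
M5
G0 X0.000 Y0.000

1 u = 1 mm; y_m = 141.143 − y.

[1] `<path>` closed polygon, #008000→score S460 F2455: (302.937,62.533) → (239.115,123.015) → (160.579,132.013) → (51.309,48.014) → (238.410,47.117) → (299.637,5.473) → (302.937,62.533) (closed)

[2] `<path>` quadratic bezier, #008000→score S460 F2455: (223.025,42.388) → (224.829,56.462) → (225.325,67.391) → (224.512,75.176) → (222.390,79.816) → (218.960,81.311) → (214.222,79.662)

[3] `<polygon>` regular polygon, #008000→score S460 F2455: (141.454,89.687) → (138.657,58.869) → (108.483,52.006) → (92.632,78.582) → (113.009,101.870) → (141.454,89.687) (closed)

[4] `<polygon>` regular polygon, #008000→score S460 F2455: (274.028,51.660) → (231.003,54.319) → (211.794,92.910) → (235.610,128.840) → (278.635,126.181) → (297.844,87.590) → (274.028,51.660) (closed)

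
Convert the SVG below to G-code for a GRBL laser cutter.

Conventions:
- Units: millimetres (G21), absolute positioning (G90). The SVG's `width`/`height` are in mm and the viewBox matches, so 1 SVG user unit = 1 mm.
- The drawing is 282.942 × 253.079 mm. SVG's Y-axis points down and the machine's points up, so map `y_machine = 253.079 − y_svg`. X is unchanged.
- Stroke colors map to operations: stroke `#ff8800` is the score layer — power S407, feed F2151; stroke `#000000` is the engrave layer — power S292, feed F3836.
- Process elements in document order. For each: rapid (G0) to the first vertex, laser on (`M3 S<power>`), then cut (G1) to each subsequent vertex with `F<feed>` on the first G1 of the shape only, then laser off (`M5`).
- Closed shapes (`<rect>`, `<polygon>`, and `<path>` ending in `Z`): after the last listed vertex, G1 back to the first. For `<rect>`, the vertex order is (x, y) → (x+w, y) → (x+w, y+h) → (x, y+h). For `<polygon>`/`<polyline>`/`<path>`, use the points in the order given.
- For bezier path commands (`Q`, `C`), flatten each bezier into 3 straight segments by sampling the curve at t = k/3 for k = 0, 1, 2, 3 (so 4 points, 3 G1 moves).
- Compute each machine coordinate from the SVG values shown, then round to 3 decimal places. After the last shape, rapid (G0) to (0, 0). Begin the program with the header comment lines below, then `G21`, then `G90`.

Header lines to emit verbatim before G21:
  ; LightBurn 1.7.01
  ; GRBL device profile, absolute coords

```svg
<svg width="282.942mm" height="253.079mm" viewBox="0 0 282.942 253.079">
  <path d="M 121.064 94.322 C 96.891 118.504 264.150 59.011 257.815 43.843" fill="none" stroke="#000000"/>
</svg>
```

1 u = 1 mm; y_m = 253.079 − y.

[1] `<path>` cubic bezier, #000000→engrave S292 F3836: (121.064,158.757) → (147.182,157.726) → (219.805,184.034) → (257.815,209.236)

; LightBurn 1.7.01
; GRBL device profile, absolute coords
G21
G90
G0 X121.064 Y158.757
M3 S292
G1 X147.182 Y157.726 F3836
G1 X219.805 Y184.034
G1 X257.815 Y209.236
M5
G0 X0.000 Y0.000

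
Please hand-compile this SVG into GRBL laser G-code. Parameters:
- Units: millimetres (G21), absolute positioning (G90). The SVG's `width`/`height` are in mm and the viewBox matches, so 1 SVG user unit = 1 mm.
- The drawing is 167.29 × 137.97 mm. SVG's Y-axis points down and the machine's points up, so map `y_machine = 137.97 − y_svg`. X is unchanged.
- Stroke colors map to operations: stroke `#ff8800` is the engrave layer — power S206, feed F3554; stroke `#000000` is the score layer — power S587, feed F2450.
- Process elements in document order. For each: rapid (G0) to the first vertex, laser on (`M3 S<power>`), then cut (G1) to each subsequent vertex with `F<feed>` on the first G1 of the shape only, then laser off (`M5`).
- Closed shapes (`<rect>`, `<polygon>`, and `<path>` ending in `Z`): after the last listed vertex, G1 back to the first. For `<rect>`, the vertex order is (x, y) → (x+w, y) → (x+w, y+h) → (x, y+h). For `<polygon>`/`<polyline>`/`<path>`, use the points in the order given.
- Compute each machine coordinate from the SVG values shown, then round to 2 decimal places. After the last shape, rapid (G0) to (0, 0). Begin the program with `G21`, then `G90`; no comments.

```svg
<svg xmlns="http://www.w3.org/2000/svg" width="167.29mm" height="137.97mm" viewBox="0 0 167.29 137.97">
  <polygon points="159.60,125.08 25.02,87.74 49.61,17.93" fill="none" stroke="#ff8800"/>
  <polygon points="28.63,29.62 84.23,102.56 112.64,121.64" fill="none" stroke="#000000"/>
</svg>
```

viewBox `0 0 167.29 137.97` with mm width/height → 1 unit = 1 mm. Flip: y_m = 137.97 − y_svg.

**Shape 1** — `<polygon>` closed polygon, stroke `#ff8800` → engrave (S206, F3554). Machine vertices: (159.60,12.89) → (25.02,50.23) → (49.61,120.04) → (159.60,12.89). Closed: final G1 returns to the first vertex.

**Shape 2** — `<polygon>` closed polygon, stroke `#000000` → score (S587, F2450). Machine vertices: (28.63,108.35) → (84.23,35.41) → (112.64,16.33) → (28.63,108.35). Closed: final G1 returns to the first vertex.

G21
G90
G0 X159.60 Y12.89
M3 S206
G1 X25.02 Y50.23 F3554
G1 X49.61 Y120.04
G1 X159.60 Y12.89
M5
G0 X28.63 Y108.35
M3 S587
G1 X84.23 Y35.41 F2450
G1 X112.64 Y16.33
G1 X28.63 Y108.35
M5
G0 X0.00 Y0.00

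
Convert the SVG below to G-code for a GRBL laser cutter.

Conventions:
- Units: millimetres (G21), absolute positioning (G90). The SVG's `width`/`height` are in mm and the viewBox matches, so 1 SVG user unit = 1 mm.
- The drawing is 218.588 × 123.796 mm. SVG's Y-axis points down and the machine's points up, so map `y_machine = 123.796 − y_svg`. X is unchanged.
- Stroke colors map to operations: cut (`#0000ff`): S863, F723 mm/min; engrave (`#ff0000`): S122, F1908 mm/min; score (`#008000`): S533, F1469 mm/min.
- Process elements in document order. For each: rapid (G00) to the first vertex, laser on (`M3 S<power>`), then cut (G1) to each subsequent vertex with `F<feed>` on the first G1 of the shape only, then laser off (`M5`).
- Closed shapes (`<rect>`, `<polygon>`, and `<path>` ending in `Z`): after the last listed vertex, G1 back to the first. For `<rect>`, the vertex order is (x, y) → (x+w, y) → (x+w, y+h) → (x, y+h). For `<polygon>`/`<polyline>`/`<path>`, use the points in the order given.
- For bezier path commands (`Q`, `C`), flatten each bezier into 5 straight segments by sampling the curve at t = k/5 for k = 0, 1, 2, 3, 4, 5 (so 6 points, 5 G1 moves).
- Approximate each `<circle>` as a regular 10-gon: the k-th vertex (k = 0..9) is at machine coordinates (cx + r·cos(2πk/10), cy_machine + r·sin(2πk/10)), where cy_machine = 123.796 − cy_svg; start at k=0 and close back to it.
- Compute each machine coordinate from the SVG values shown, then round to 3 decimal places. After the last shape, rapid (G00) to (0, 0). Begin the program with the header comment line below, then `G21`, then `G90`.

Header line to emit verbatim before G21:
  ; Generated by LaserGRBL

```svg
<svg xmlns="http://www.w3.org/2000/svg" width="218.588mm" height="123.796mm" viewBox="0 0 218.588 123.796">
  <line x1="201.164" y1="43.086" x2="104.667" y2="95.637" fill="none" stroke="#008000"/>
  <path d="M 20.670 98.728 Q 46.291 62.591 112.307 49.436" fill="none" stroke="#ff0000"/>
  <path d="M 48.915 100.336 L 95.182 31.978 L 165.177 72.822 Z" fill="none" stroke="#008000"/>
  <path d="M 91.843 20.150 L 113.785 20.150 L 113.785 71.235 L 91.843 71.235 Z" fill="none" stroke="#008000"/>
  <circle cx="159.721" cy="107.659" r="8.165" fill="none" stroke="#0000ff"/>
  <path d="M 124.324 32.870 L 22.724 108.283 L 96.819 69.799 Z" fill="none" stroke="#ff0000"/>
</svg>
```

; Generated by LaserGRBL
G21
G90
G00 X201.164 Y80.710
M3 S533
G1 X104.667 Y28.159 F1469
M5
G00 X20.670 Y25.068
M3 S122
G1 X32.534 Y38.604 F1908
G1 X47.630 Y50.300
G1 X65.957 Y60.159
G1 X87.516 Y68.179
G1 X112.307 Y74.360
M5
G00 X48.915 Y23.460
M3 S533
G1 X95.182 Y91.818 F1469
G1 X165.177 Y50.974
G1 X48.915 Y23.460
M5
G00 X91.843 Y103.646
M3 S533
G1 X113.785 Y103.646 F1469
G1 X113.785 Y52.561
G1 X91.843 Y52.561
G1 X91.843 Y103.646
M5
G00 X167.886 Y16.137
M3 S863
G1 X166.327 Y20.936 F723
G1 X162.244 Y23.902
G1 X157.198 Y23.902
G1 X153.115 Y20.936
G1 X151.556 Y16.137
G1 X153.115 Y11.338
G1 X157.198 Y8.372
G1 X162.244 Y8.372
G1 X166.327 Y11.338
G1 X167.886 Y16.137
M5
G00 X124.324 Y90.926
M3 S122
G1 X22.724 Y15.513 F1908
G1 X96.819 Y53.997
G1 X124.324 Y90.926
M5
G00 X0.000 Y0.000

viewBox `0 0 218.588 123.796` with mm width/height → 1 unit = 1 mm. Flip: y_m = 123.796 − y_svg.

**Shape 1** — `<line>` line segment, stroke `#008000` → score (S533, F1469). Machine vertices: (201.164,80.710) → (104.667,28.159). Open path.

**Shape 2** — `<path>` quadratic bezier, stroke `#ff0000` → engrave (S122, F1908). Control points (SVG): P0=(20.670,98.728), P1=(46.291,62.591), P2=(112.307,49.436); sampled at t=k/5. Machine vertices: (20.670,25.068) → (32.534,38.604) → (47.630,50.300) → (65.957,60.159) → (87.516,68.179) → (112.307,74.360). Open path.

**Shape 3** — `<path>` closed polygon, stroke `#008000` → score (S533, F1469). Machine vertices: (48.915,23.460) → (95.182,91.818) → (165.177,50.974) → (48.915,23.460). Closed: final G1 returns to the first vertex.

**Shape 4** — `<path>` rectangle, stroke `#008000` → score (S533, F1469). Machine vertices: (91.843,103.646) → (113.785,103.646) → (113.785,52.561) → (91.843,52.561) → (91.843,103.646). Closed: final G1 returns to the first vertex.

**Shape 5** — `<circle>` circle, stroke `#0000ff` → cut (S863, F723). Machine vertices: (167.886,16.137) → (166.327,20.936) → (162.244,23.902) → (157.198,23.902) → (153.115,20.936) → (151.556,16.137) → (153.115,11.338) → (157.198,8.372) → (162.244,8.372) → (166.327,11.338) → (167.886,16.137). Closed: final G1 returns to the first vertex.

**Shape 6** — `<path>` closed polygon, stroke `#ff0000` → engrave (S122, F1908). Machine vertices: (124.324,90.926) → (22.724,15.513) → (96.819,53.997) → (124.324,90.926). Closed: final G1 returns to the first vertex.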